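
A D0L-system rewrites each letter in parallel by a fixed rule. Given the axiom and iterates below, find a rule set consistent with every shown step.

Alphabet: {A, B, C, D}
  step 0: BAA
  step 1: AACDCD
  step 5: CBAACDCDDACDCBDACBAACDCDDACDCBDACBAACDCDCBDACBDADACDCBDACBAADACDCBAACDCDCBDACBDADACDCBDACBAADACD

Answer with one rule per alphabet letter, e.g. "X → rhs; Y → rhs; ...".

A->CD, B->AA, C->CB, D->DA

  step 0 ⇒ step 1: BAA ⇒ AA·CD·CD
    A ↦ CD
    B ↦ AA
    C ↦ CB  (constrained at step 1)
    D ↦ DA  (constrained at step 1)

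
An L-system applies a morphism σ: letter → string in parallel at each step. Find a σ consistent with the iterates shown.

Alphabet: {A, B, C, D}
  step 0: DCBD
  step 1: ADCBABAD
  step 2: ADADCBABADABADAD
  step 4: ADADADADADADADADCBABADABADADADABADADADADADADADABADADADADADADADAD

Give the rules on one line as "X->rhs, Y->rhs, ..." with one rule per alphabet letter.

A->AD, B->AB, C->CB, D->AD

  step 1 ⇒ step 2: ADCBABAD ⇒ AD·AD·CB·AB·AD·AB·AD·AD
    A ↦ AD
    B ↦ AB
    C ↦ CB
    D ↦ AD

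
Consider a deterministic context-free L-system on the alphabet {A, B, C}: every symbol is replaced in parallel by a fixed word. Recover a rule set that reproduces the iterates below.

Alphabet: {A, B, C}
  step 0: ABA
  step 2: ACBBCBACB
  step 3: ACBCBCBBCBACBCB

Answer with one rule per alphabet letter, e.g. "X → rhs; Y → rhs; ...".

  step 2 ⇒ step 3: ACBBCBACB ⇒ AC·B·CB·CB·B·CB·AC·B·CB
    A ↦ AC
    B ↦ CB
    C ↦ B

A->AC, B->CB, C->B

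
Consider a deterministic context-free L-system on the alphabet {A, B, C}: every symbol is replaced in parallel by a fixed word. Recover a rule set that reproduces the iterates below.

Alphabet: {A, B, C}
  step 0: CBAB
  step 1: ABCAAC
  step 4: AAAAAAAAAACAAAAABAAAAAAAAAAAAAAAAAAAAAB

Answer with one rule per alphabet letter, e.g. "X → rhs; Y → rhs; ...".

  step 0 ⇒ step 1: CBAB ⇒ AB·C·AA·C
    A ↦ AA
    B ↦ C
    C ↦ AB

A->AA, B->C, C->AB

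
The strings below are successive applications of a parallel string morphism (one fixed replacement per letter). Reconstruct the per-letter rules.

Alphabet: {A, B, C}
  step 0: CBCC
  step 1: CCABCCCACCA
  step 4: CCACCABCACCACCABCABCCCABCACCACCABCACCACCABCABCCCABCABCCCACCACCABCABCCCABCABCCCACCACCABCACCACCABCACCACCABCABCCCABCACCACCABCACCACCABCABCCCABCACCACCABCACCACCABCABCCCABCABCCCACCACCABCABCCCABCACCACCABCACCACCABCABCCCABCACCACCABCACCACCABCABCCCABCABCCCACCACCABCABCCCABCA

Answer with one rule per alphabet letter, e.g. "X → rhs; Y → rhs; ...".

  step 0 ⇒ step 1: CBCC ⇒ CCA·BC·CCA·CCA
    B ↦ BC
    C ↦ CCA
    A ↦ BCA  (constrained at step 1)

A->BCA, B->BC, C->CCA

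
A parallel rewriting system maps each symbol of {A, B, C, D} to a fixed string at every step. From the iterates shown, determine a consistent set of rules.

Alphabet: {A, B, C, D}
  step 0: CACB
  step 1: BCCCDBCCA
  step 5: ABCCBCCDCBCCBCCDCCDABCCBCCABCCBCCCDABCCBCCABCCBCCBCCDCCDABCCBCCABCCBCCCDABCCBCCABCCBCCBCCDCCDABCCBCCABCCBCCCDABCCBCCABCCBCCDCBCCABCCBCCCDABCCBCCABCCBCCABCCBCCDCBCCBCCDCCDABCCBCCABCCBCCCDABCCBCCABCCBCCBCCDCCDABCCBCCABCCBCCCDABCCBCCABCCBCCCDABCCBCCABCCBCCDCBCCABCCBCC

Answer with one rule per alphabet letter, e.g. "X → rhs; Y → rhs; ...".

A->CD, B->A, C->BCC, D->DC

  step 0 ⇒ step 1: CACB ⇒ BCC·CD·BCC·A
    A ↦ CD
    B ↦ A
    C ↦ BCC
    D ↦ DC  (constrained at step 1)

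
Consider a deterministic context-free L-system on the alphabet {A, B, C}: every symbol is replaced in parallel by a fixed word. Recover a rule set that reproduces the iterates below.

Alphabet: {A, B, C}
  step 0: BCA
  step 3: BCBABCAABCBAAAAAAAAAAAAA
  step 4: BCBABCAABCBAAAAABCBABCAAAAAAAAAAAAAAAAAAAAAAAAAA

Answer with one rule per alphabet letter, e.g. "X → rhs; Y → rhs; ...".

  step 3 ⇒ step 4: BCBABCAABCBAAAAAAAAAAAAA ⇒ BC·BA·BC·AA·BC·BA·AA·AA·BC·BA·BC·AA·AA·AA·AA·AA·AA·AA·AA·AA·AA·AA·AA·AA
    A ↦ AA
    B ↦ BC
    C ↦ BA

A->AA, B->BC, C->BA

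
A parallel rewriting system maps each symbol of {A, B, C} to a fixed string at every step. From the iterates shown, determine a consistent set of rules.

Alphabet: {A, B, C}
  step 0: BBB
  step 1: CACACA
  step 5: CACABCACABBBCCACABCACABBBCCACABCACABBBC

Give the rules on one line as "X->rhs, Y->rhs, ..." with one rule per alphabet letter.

A->BC, B->CA, C->B

  step 0 ⇒ step 1: BBB ⇒ CA·CA·CA
    B ↦ CA
    A ↦ BC  (constrained at step 1)
    C ↦ B  (constrained at step 1)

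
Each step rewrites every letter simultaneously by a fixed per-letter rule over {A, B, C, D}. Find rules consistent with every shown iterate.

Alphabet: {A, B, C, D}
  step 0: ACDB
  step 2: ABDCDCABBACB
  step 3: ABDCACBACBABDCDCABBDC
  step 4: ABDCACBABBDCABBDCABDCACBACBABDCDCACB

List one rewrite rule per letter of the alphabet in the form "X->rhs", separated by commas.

A->AB, B->DC, C->B, D->AC

  step 3 ⇒ step 4: ABDCACBACBABDCDCABBDC ⇒ AB·DC·AC·B·AB·B·DC·AB·B·DC·AB·DC·AC·B·AC·B·AB·DC·DC·AC·B
    A ↦ AB
    B ↦ DC
    C ↦ B
    D ↦ AC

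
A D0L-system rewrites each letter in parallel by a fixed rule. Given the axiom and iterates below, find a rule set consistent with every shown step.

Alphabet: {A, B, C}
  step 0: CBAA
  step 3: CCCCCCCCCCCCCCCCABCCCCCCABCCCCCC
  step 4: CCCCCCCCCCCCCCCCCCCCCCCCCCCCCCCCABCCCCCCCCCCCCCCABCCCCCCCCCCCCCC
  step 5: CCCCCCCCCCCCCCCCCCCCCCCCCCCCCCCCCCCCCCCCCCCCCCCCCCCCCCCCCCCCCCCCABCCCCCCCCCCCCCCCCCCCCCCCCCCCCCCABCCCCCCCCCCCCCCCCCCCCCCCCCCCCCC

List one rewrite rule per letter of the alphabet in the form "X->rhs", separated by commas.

  step 4 ⇒ step 5: CCCCCCCCCCCCCCCCCCCCCCCCCCCCCCCCABCCCCCCCCCCCCCCABCCCCCCCCCCCCCC ⇒ CC·CC·CC·CC·CC·CC·CC·CC·CC·CC·CC·CC·CC·CC·CC·CC·CC·CC·CC·CC·CC·CC·CC·CC·CC·CC·CC·CC·CC·CC·CC·CC·AB·CC·CC·CC·CC·CC·CC·CC·CC·CC·CC·CC·CC·CC·CC·CC·AB·CC·CC·CC·CC·CC·CC·CC·CC·CC·CC·CC·CC·CC·CC·CC
    A ↦ AB
    B ↦ CC
    C ↦ CC

A->AB, B->CC, C->CC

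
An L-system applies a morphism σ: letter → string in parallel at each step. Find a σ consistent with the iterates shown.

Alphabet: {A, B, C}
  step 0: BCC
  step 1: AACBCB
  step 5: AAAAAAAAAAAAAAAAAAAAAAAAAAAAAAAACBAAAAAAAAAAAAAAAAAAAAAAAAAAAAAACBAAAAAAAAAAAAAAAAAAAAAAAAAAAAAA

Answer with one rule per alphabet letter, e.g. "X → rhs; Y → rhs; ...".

  step 0 ⇒ step 1: BCC ⇒ AA·CB·CB
    B ↦ AA
    C ↦ CB
    A ↦ AA  (constrained at step 1)

A->AA, B->AA, C->CB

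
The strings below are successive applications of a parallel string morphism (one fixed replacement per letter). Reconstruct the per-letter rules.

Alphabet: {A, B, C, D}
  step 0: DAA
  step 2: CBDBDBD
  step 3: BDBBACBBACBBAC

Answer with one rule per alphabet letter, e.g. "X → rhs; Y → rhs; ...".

A->C, B->BB, C->BD, D->AC

  step 2 ⇒ step 3: CBDBDBD ⇒ BD·BB·AC·BB·AC·BB·AC
    B ↦ BB
    C ↦ BD
    D ↦ AC
    A ↦ C  (constrained at step 0)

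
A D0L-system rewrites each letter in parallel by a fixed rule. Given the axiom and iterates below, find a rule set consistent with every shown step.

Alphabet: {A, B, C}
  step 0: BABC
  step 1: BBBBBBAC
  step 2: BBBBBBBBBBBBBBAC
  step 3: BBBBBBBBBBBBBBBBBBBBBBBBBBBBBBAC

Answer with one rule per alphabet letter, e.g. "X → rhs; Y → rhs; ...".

  step 2 ⇒ step 3: BBBBBBBBBBBBBBAC ⇒ BB·BB·BB·BB·BB·BB·BB·BB·BB·BB·BB·BB·BB·BB·BB·AC
    A ↦ BB
    B ↦ BB
    C ↦ AC

A->BB, B->BB, C->AC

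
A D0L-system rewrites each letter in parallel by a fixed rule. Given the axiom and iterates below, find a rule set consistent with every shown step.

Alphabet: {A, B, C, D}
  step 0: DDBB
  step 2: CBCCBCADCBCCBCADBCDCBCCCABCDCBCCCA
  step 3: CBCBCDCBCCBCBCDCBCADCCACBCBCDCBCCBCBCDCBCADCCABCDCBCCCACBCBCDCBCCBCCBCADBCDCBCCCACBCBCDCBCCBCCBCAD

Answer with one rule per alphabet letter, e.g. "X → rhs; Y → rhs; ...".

A->AD, B->BCD, C->CBC, D->CCA

  step 2 ⇒ step 3: CBCCBCADCBCCBCADBCDCBCCCABCDCBCCCA ⇒ CBC·BCD·CBC·CBC·BCD·CBC·AD·CCA·CBC·BCD·CBC·CBC·BCD·CBC·AD·CCA·BCD·CBC·CCA·CBC·BCD·CBC·CBC·CBC·AD·BCD·CBC·CCA·CBC·BCD·CBC·CBC·CBC·AD
    A ↦ AD
    B ↦ BCD
    C ↦ CBC
    D ↦ CCA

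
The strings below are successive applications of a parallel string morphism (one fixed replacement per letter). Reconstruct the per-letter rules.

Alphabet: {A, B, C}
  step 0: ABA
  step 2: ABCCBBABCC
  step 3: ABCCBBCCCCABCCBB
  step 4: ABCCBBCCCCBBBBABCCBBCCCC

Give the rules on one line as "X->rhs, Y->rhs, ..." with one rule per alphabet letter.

A->AB, B->CC, C->B

  step 3 ⇒ step 4: ABCCBBCCCCABCCBB ⇒ AB·CC·B·B·CC·CC·B·B·B·B·AB·CC·B·B·CC·CC
    A ↦ AB
    B ↦ CC
    C ↦ B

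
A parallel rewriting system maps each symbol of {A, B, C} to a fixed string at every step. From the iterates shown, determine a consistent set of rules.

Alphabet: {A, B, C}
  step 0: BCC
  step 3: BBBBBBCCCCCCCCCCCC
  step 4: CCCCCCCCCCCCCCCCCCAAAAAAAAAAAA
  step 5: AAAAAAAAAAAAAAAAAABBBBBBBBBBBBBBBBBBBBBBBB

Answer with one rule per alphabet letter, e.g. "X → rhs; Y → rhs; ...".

A->BB, B->CCC, C->A

  step 4 ⇒ step 5: CCCCCCCCCCCCCCCCCCAAAAAAAAAAAA ⇒ A·A·A·A·A·A·A·A·A·A·A·A·A·A·A·A·A·A·BB·BB·BB·BB·BB·BB·BB·BB·BB·BB·BB·BB
    A ↦ BB
    C ↦ A
  step 3 ⇒ step 4: BBBBBBCCCCCCCCCCCC ⇒ CCC·CCC·CCC·CCC·CCC·CCC·A·A·A·A·A·A·A·A·A·A·A·A
    B ↦ CCC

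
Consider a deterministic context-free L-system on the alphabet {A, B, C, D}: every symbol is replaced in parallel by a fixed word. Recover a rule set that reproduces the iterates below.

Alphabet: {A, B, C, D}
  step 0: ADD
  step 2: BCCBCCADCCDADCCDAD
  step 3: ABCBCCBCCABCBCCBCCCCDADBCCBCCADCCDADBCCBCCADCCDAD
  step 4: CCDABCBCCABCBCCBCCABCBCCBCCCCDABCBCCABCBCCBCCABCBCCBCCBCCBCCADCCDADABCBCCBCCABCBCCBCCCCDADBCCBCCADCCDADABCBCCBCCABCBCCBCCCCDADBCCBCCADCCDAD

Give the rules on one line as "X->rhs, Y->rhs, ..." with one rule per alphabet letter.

  step 3 ⇒ step 4: ABCBCCBCCABCBCCBCCCCDADBCCBCCADCCDADBCCBCCADCCDAD ⇒ CCD·ABC·BCC·ABC·BCC·BCC·ABC·BCC·BCC·CCD·ABC·BCC·ABC·BCC·BCC·ABC·BCC·BCC·BCC·BCC·AD·CCD·AD·ABC·BCC·BCC·ABC·BCC·BCC·CCD·AD·BCC·BCC·AD·CCD·AD·ABC·BCC·BCC·ABC·BCC·BCC·CCD·AD·BCC·BCC·AD·CCD·AD
    A ↦ CCD
    B ↦ ABC
    C ↦ BCC
    D ↦ AD

A->CCD, B->ABC, C->BCC, D->AD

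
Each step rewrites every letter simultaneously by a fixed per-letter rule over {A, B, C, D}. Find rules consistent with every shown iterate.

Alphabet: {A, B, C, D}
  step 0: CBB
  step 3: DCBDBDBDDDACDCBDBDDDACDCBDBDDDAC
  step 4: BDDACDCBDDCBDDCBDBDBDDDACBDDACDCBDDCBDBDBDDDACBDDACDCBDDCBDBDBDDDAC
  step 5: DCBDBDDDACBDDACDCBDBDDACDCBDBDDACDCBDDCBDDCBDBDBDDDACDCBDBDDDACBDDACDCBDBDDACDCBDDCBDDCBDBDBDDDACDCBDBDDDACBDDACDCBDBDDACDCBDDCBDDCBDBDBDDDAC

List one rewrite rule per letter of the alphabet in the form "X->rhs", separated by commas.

A->D, B->DC, C->DAC, D->BD

  step 4 ⇒ step 5: BDDACDCBDDCBDDCBDBDBDDDACBDDACDCBDDCBDBDBDDDACBDDACDCBDDCBDBDBDDDAC ⇒ DC·BD·BD·D·DAC·BD·DAC·DC·BD·BD·DAC·DC·BD·BD·DAC·DC·BD·DC·BD·DC·BD·BD·BD·D·DAC·DC·BD·BD·D·DAC·BD·DAC·DC·BD·BD·DAC·DC·BD·DC·BD·DC·BD·BD·BD·D·DAC·DC·BD·BD·D·DAC·BD·DAC·DC·BD·BD·DAC·DC·BD·DC·BD·DC·BD·BD·BD·D·DAC
    A ↦ D
    B ↦ DC
    C ↦ DAC
    D ↦ BD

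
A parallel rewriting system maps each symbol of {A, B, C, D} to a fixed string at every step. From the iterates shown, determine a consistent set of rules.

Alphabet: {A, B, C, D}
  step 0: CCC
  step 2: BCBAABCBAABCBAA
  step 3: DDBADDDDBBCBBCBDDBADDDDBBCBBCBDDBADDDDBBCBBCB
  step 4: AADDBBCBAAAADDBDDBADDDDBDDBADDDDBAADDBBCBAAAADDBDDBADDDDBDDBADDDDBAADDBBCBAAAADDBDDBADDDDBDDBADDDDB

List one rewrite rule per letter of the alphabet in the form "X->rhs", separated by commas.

A->BCB, B->DDB, C->ADD, D->A

  step 3 ⇒ step 4: DDBADDDDBBCBBCBDDBADDDDBBCBBCBDDBADDDDBBCBBCB ⇒ A·A·DDB·BCB·A·A·A·A·DDB·DDB·ADD·DDB·DDB·ADD·DDB·A·A·DDB·BCB·A·A·A·A·DDB·DDB·ADD·DDB·DDB·ADD·DDB·A·A·DDB·BCB·A·A·A·A·DDB·DDB·ADD·DDB·DDB·ADD·DDB
    A ↦ BCB
    B ↦ DDB
    C ↦ ADD
    D ↦ A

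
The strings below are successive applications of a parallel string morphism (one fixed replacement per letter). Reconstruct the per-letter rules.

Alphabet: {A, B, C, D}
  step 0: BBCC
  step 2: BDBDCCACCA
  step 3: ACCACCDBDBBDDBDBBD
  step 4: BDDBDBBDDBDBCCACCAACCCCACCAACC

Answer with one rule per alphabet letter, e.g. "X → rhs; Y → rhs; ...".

  step 3 ⇒ step 4: ACCACCDBDBBDDBDBBD ⇒ BD·DB·DB·BD·DB·DB·CC·A·CC·A·A·CC·CC·A·CC·A·A·CC
    A ↦ BD
    B ↦ A
    C ↦ DB
    D ↦ CC

A->BD, B->A, C->DB, D->CC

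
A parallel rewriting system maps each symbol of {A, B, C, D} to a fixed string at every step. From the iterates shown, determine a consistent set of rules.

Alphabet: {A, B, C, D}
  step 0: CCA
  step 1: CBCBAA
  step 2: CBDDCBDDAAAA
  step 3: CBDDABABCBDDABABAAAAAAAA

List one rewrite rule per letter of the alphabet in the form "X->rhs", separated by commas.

  step 2 ⇒ step 3: CBDDCBDDAAAA ⇒ CB·DD·AB·AB·CB·DD·AB·AB·AA·AA·AA·AA
    A ↦ AA
    B ↦ DD
    C ↦ CB
    D ↦ AB

A->AA, B->DD, C->CB, D->AB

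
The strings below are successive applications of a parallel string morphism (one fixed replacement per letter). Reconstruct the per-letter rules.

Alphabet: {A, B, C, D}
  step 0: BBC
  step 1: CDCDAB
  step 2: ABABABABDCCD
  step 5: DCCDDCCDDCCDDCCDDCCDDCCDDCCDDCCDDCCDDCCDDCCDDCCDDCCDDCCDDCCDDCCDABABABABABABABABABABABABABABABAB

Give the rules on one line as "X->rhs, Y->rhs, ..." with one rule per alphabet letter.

A->DC, B->CD, C->AB, D->AB

  step 1 ⇒ step 2: CDCDAB ⇒ AB·AB·AB·AB·DC·CD
    A ↦ DC
    B ↦ CD
    C ↦ AB
    D ↦ AB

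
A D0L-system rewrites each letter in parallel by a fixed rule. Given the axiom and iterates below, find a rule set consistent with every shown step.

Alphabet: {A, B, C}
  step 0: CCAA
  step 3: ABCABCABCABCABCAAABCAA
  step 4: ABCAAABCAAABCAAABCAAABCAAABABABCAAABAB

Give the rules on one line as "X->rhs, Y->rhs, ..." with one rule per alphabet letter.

  step 3 ⇒ step 4: ABCABCABCABCABCAAABCAA ⇒ AB·C·AA·AB·C·AA·AB·C·AA·AB·C·AA·AB·C·AA·AB·AB·AB·C·AA·AB·AB
    A ↦ AB
    B ↦ C
    C ↦ AA

A->AB, B->C, C->AA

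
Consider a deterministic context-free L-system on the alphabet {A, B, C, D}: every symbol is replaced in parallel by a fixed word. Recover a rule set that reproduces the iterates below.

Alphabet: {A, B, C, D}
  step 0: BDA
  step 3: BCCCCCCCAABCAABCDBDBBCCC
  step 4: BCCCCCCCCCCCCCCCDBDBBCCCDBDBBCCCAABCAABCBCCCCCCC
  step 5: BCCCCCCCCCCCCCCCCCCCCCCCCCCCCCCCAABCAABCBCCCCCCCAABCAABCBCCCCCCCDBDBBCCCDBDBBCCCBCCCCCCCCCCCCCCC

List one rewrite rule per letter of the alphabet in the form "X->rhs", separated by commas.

  step 4 ⇒ step 5: BCCCCCCCCCCCCCCCDBDBBCCCDBDBBCCCAABCAABCBCCCCCCC ⇒ BC·CC·CC·CC·CC·CC·CC·CC·CC·CC·CC·CC·CC·CC·CC·CC·AA·BC·AA·BC·BC·CC·CC·CC·AA·BC·AA·BC·BC·CC·CC·CC·DB·DB·BC·CC·DB·DB·BC·CC·BC·CC·CC·CC·CC·CC·CC·CC
    A ↦ DB
    B ↦ BC
    C ↦ CC
    D ↦ AA

A->DB, B->BC, C->CC, D->AA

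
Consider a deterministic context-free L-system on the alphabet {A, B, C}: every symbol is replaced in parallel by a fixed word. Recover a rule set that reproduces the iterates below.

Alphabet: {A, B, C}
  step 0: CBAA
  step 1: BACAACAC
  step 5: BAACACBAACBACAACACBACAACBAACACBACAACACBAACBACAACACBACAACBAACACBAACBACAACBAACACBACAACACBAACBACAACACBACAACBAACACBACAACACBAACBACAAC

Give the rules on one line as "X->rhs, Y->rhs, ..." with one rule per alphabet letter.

  step 0 ⇒ step 1: CBAA ⇒ BA·CA·AC·AC
    A ↦ AC
    B ↦ CA
    C ↦ BA

A->AC, B->CA, C->BA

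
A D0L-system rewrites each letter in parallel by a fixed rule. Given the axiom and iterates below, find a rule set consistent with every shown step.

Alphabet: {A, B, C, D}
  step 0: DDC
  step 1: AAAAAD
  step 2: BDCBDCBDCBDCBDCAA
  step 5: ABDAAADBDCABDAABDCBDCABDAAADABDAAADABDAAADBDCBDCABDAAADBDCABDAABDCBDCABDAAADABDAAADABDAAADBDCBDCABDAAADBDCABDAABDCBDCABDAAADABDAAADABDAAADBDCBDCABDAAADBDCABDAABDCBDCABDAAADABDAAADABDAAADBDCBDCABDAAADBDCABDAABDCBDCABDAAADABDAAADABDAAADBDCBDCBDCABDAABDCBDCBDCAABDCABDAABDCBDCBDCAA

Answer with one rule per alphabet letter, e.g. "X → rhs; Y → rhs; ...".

  step 1 ⇒ step 2: AAAAAD ⇒ BDC·BDC·BDC·BDC·BDC·AA
    A ↦ BDC
    D ↦ AA
    B ↦ ABD  (constrained at step 2)
  step 0 ⇒ step 1: DDC ⇒ AA·AA·AD
    C ↦ AD

A->BDC, B->ABD, C->AD, D->AA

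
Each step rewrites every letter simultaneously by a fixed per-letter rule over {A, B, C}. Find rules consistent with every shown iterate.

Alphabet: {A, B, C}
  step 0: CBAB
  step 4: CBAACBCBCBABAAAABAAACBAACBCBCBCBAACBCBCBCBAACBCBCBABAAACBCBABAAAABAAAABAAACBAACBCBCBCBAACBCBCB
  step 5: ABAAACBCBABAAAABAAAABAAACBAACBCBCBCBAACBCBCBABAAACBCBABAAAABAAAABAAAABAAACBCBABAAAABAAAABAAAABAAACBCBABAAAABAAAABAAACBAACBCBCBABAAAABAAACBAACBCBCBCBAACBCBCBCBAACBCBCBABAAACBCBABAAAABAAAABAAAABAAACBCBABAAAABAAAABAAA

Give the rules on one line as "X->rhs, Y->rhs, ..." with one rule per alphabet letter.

  step 4 ⇒ step 5: CBAACBCBCBABAAAABAAACBAACBCBCBCBAACBCBCBCBAACBCBCBABAAACBCBABAAAABAAAABAAACBAACBCBCBCBAACBCBCB ⇒ ABA·AA·CB·CB·ABA·AA·ABA·AA·ABA·AA·CB·AA·CB·CB·CB·CB·AA·CB·CB·CB·ABA·AA·CB·CB·ABA·AA·ABA·AA·ABA·AA·ABA·AA·CB·CB·ABA·AA·ABA·AA·ABA·AA·ABA·AA·CB·CB·ABA·AA·ABA·AA·ABA·AA·CB·AA·CB·CB·CB·ABA·AA·ABA·AA·CB·AA·CB·CB·CB·CB·AA·CB·CB·CB·CB·AA·CB·CB·CB·ABA·AA·CB·CB·ABA·AA·ABA·AA·ABA·AA·ABA·AA·CB·CB·ABA·AA·ABA·AA·ABA·AA
    A ↦ CB
    B ↦ AA
    C ↦ ABA

A->CB, B->AA, C->ABA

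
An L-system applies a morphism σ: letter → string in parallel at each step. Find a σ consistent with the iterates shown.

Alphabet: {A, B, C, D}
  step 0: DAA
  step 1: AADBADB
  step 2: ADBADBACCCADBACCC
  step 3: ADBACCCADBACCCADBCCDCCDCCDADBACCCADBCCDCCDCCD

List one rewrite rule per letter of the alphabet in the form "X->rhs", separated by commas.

  step 2 ⇒ step 3: ADBADBACCCADBACCC ⇒ ADB·A·CCC·ADB·A·CCC·ADB·CCD·CCD·CCD·ADB·A·CCC·ADB·CCD·CCD·CCD
    A ↦ ADB
    B ↦ CCC
    C ↦ CCD
    D ↦ A

A->ADB, B->CCC, C->CCD, D->A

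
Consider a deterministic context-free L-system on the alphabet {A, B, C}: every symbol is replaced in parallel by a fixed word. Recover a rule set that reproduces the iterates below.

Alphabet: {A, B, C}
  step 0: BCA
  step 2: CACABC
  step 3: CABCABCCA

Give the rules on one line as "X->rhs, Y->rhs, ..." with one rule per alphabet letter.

A->B, B->C, C->CA

  step 2 ⇒ step 3: CACABC ⇒ CA·B·CA·B·C·CA
    A ↦ B
    B ↦ C
    C ↦ CA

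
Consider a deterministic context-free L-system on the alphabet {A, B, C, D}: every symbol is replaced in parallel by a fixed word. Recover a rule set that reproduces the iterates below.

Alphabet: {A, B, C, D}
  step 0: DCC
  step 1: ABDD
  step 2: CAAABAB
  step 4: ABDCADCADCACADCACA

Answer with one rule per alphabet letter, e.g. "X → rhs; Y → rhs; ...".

A->CA, B->A, C->D, D->AB

  step 1 ⇒ step 2: ABDD ⇒ CA·A·AB·AB
    A ↦ CA
    B ↦ A
    D ↦ AB
  step 0 ⇒ step 1: DCC ⇒ AB·D·D
    C ↦ D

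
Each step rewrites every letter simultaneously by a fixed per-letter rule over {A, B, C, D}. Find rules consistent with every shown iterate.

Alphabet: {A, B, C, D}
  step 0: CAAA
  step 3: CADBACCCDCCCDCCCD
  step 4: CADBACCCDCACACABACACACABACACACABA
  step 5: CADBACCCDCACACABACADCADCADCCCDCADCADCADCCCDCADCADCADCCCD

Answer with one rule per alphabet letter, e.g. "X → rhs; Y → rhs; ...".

A->D, B->CCC, C->CA, D->BA

  step 4 ⇒ step 5: CADBACCCDCACACABACACACABACACACABA ⇒ CA·D·BA·CCC·D·CA·CA·CA·BA·CA·D·CA·D·CA·D·CCC·D·CA·D·CA·D·CA·D·CCC·D·CA·D·CA·D·CA·D·CCC·D
    A ↦ D
    B ↦ CCC
    C ↦ CA
    D ↦ BA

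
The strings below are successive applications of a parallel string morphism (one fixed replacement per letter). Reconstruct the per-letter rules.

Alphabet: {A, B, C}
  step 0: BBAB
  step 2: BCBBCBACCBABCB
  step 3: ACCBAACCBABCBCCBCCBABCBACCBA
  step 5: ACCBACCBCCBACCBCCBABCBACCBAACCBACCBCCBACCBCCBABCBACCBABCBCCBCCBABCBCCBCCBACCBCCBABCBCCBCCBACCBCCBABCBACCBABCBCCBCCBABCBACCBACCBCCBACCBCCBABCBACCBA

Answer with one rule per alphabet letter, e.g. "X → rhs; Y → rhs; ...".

A->BCB, B->A, C->CCB

  step 2 ⇒ step 3: BCBBCBACCBABCB ⇒ A·CCB·A·A·CCB·A·BCB·CCB·CCB·A·BCB·A·CCB·A
    A ↦ BCB
    B ↦ A
    C ↦ CCB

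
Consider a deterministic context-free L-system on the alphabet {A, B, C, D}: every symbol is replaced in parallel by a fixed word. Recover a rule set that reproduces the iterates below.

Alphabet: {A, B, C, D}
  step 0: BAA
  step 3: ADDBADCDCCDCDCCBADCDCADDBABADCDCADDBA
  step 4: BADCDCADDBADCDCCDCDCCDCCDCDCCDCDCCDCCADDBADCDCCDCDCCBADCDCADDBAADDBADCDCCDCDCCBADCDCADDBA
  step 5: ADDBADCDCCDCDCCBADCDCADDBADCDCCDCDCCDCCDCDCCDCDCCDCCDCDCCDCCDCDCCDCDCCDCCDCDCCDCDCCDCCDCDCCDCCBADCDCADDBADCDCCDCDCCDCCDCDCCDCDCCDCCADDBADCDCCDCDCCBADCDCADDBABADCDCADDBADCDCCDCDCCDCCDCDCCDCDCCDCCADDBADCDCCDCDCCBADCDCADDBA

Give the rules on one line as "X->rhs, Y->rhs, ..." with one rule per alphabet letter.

  step 4 ⇒ step 5: BADCDCADDBADCDCCDCDCCDCCDCDCCDCDCCDCCADDBADCDCCDCDCCBADCDCADDBAADDBADCDCCDCDCCBADCDCADDBA ⇒ ADD·BA·DC·DCC·DC·DCC·BA·DC·DC·ADD·BA·DC·DCC·DC·DCC·DCC·DC·DCC·DC·DCC·DCC·DC·DCC·DCC·DC·DCC·DC·DCC·DCC·DC·DCC·DC·DCC·DCC·DC·DCC·DCC·BA·DC·DC·ADD·BA·DC·DCC·DC·DCC·DCC·DC·DCC·DC·DCC·DCC·ADD·BA·DC·DCC·DC·DCC·BA·DC·DC·ADD·BA·BA·DC·DC·ADD·BA·DC·DCC·DC·DCC·DCC·DC·DCC·DC·DCC·DCC·ADD·BA·DC·DCC·DC·DCC·BA·DC·DC·ADD·BA
    A ↦ BA
    B ↦ ADD
    C ↦ DCC
    D ↦ DC

A->BA, B->ADD, C->DCC, D->DC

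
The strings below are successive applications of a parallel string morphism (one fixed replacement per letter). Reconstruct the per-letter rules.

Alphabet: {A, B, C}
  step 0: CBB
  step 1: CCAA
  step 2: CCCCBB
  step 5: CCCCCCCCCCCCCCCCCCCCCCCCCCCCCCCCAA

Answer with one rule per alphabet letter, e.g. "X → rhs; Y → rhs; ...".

  step 1 ⇒ step 2: CCAA ⇒ CC·CC·B·B
    A ↦ B
    C ↦ CC
  step 0 ⇒ step 1: CBB ⇒ CC·A·A
    B ↦ A

A->B, B->A, C->CC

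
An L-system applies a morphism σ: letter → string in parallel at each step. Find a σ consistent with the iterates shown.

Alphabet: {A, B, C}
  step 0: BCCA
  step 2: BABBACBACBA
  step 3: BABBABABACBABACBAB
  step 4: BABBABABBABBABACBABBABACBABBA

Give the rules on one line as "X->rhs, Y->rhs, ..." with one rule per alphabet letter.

  step 3 ⇒ step 4: BABBABABACBABACBAB ⇒ BA·B·BA·BA·B·BA·B·BA·B·AC·BA·B·BA·B·AC·BA·B·BA
    A ↦ B
    B ↦ BA
    C ↦ AC

A->B, B->BA, C->AC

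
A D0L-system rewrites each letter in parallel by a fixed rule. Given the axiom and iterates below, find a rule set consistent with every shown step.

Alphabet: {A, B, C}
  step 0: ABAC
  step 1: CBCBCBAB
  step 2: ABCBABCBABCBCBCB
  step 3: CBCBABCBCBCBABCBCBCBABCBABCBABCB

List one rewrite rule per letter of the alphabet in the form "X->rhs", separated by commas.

A->CB, B->CB, C->AB

  step 2 ⇒ step 3: ABCBABCBABCBCBCB ⇒ CB·CB·AB·CB·CB·CB·AB·CB·CB·CB·AB·CB·AB·CB·AB·CB
    A ↦ CB
    B ↦ CB
    C ↦ AB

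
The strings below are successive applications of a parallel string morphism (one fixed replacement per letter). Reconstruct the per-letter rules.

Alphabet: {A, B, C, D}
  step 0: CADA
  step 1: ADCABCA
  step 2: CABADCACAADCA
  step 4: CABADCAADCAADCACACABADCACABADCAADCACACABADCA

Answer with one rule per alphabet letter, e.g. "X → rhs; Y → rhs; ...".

  step 1 ⇒ step 2: ADCABCA ⇒ CA·B·AD·CA·CA·AD·CA
    A ↦ CA
    B ↦ CA
    C ↦ AD
    D ↦ B

A->CA, B->CA, C->AD, D->B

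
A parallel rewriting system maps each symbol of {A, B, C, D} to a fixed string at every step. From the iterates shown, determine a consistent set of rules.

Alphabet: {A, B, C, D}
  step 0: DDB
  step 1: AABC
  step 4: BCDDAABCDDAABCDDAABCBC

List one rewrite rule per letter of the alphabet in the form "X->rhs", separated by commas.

A->BC, B->BC, C->DD, D->A

  step 0 ⇒ step 1: DDB ⇒ A·A·BC
    B ↦ BC
    D ↦ A
    A ↦ BC  (constrained at step 1)
    C ↦ DD  (constrained at step 1)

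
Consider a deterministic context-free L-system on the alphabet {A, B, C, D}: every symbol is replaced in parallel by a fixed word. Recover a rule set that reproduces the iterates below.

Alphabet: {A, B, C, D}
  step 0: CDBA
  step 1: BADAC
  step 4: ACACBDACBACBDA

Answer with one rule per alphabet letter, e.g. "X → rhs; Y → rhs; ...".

  step 0 ⇒ step 1: CDBA ⇒ B·A·D·AC
    A ↦ AC
    B ↦ D
    C ↦ B
    D ↦ A

A->AC, B->D, C->B, D->A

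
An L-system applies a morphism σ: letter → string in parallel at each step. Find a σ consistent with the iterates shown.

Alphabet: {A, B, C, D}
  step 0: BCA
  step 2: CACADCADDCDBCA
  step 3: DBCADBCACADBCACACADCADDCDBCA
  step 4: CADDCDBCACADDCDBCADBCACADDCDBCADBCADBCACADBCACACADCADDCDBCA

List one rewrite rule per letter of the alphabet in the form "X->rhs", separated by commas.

  step 3 ⇒ step 4: DBCADBCACADBCACACADCADDCDBCA ⇒ CA·DDC·D·BCA·CA·DDC·D·BCA·D·BCA·CA·DDC·D·BCA·D·BCA·D·BCA·CA·D·BCA·CA·CA·D·CA·DDC·D·BCA
    A ↦ BCA
    B ↦ DDC
    C ↦ D
    D ↦ CA

A->BCA, B->DDC, C->D, D->CA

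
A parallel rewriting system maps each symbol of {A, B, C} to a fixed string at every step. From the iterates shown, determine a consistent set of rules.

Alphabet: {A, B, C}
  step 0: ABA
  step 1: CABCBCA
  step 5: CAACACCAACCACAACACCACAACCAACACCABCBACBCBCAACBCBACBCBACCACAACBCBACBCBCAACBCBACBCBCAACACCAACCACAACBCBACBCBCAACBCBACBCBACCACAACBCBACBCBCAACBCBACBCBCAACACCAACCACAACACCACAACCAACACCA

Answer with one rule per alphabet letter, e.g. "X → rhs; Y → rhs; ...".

A->CA, B->BCB, C->AC

  step 0 ⇒ step 1: ABA ⇒ CA·BCB·CA
    A ↦ CA
    B ↦ BCB
    C ↦ AC  (constrained at step 1)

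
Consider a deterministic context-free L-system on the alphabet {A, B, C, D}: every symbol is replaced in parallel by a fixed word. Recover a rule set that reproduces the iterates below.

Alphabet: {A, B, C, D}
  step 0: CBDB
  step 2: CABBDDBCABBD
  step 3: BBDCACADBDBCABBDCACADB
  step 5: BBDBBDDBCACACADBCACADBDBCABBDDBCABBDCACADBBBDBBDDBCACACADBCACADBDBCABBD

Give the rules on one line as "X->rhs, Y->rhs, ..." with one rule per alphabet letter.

A->BD, B->CA, C->B, D->DB

  step 2 ⇒ step 3: CABBDDBCABBD ⇒ B·BD·CA·CA·DB·DB·CA·B·BD·CA·CA·DB
    A ↦ BD
    B ↦ CA
    C ↦ B
    D ↦ DB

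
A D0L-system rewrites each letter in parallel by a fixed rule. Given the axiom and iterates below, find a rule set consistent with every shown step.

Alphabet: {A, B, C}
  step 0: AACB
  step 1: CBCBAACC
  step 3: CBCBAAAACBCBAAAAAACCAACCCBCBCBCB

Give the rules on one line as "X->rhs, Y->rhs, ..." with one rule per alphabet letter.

  step 0 ⇒ step 1: AACB ⇒ CB·CB·AA·CC
    A ↦ CB
    B ↦ CC
    C ↦ AA

A->CB, B->CC, C->AA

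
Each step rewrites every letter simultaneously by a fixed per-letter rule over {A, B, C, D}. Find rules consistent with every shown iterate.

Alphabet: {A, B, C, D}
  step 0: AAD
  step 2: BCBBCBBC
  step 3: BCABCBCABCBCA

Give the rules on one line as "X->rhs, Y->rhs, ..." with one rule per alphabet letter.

  step 2 ⇒ step 3: BCBBCBBC ⇒ BC·A·BC·BC·A·BC·BC·A
    B ↦ BC
    C ↦ A
    A ↦ BD  (constrained at step 0)
    D ↦ B  (constrained at step 0)

A->BD, B->BC, C->A, D->B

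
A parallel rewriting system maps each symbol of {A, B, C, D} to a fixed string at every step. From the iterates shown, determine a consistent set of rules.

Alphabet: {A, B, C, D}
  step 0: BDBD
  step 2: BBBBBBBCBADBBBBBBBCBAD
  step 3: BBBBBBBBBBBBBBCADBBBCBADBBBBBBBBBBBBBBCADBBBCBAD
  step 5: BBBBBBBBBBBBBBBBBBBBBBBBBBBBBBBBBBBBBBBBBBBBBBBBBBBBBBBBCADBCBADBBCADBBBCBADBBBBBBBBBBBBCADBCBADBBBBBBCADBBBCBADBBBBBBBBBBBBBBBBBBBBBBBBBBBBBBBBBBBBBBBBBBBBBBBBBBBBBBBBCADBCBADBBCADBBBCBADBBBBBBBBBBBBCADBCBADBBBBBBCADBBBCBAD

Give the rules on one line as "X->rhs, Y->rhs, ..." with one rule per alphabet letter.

A->BC, B->BB, C->CAD, D->BAD

  step 2 ⇒ step 3: BBBBBBBCBADBBBBBBBCBAD ⇒ BB·BB·BB·BB·BB·BB·BB·CAD·BB·BC·BAD·BB·BB·BB·BB·BB·BB·BB·CAD·BB·BC·BAD
    A ↦ BC
    B ↦ BB
    C ↦ CAD
    D ↦ BAD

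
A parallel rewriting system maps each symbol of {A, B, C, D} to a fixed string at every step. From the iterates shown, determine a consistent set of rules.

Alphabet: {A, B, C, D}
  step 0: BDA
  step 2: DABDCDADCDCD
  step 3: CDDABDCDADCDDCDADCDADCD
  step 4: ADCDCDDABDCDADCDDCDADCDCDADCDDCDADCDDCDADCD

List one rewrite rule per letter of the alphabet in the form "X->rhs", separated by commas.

A->D, B->ABD, C->AD, D->CD

  step 3 ⇒ step 4: CDDABDCDADCDDCDADCDADCD ⇒ AD·CD·CD·D·ABD·CD·AD·CD·D·CD·AD·CD·CD·AD·CD·D·CD·AD·CD·D·CD·AD·CD
    A ↦ D
    B ↦ ABD
    C ↦ AD
    D ↦ CD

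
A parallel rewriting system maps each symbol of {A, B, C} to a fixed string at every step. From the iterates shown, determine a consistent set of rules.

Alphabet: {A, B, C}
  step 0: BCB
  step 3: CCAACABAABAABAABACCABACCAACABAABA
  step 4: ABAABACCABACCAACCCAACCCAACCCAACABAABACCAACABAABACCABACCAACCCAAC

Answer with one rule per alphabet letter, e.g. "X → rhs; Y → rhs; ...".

A->C, B->CAA, C->ABA

  step 3 ⇒ step 4: CCAACABAABAABAABACCABACCAACABAABA ⇒ ABA·ABA·C·C·ABA·C·CAA·C·C·CAA·C·C·CAA·C·C·CAA·C·ABA·ABA·C·CAA·C·ABA·ABA·C·C·ABA·C·CAA·C·C·CAA·C
    A ↦ C
    B ↦ CAA
    C ↦ ABA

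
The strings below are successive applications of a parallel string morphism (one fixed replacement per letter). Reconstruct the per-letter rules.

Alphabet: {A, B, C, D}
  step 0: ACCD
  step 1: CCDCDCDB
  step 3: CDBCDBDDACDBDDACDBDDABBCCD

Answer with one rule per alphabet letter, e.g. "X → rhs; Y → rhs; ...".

A->CCD, B->DDA, C->CD, D->B

  step 0 ⇒ step 1: ACCD ⇒ CCD·CD·CD·B
    A ↦ CCD
    C ↦ CD
    D ↦ B
    B ↦ DDA  (constrained at step 1)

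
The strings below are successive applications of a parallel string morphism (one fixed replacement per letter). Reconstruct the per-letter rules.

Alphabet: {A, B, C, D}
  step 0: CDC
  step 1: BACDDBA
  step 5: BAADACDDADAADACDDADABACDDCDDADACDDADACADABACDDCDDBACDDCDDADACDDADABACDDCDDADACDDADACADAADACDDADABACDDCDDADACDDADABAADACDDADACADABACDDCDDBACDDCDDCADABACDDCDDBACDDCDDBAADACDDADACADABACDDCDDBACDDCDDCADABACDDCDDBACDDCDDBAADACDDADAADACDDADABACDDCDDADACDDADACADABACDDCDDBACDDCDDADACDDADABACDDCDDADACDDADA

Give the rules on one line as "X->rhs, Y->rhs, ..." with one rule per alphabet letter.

A->ADA, B->C, C->BA, D->CDD

  step 0 ⇒ step 1: CDC ⇒ BA·CDD·BA
    C ↦ BA
    D ↦ CDD
    A ↦ ADA  (constrained at step 1)
    B ↦ C  (constrained at step 1)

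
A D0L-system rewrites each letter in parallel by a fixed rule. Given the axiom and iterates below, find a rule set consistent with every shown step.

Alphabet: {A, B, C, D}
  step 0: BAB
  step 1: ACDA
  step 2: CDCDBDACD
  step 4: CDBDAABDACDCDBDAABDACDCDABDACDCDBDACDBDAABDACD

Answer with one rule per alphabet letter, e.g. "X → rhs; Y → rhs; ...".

A->CD, B->A, C->CD, D->BDA

  step 1 ⇒ step 2: ACDA ⇒ CD·CD·BDA·CD
    A ↦ CD
    C ↦ CD
    D ↦ BDA
  step 0 ⇒ step 1: BAB ⇒ A·CD·A
    B ↦ A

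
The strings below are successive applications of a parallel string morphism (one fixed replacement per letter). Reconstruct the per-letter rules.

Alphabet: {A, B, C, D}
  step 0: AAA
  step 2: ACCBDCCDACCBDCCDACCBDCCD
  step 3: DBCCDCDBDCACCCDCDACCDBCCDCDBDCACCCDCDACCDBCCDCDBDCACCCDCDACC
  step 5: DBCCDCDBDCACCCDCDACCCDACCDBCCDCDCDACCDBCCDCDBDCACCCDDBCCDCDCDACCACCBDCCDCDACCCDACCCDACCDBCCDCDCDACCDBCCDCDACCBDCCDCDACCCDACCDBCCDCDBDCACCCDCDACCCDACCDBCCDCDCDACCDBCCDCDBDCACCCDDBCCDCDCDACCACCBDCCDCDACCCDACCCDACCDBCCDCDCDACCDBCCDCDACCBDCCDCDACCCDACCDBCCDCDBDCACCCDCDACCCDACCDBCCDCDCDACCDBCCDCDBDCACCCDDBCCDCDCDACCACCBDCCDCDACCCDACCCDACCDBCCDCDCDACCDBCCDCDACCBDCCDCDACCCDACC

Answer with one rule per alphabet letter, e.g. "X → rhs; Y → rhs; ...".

  step 2 ⇒ step 3: ACCBDCCDACCBDCCDACCBDCCD ⇒ DBC·CD·CD·BDC·ACC·CD·CD·ACC·DBC·CD·CD·BDC·ACC·CD·CD·ACC·DBC·CD·CD·BDC·ACC·CD·CD·ACC
    A ↦ DBC
    B ↦ BDC
    C ↦ CD
    D ↦ ACC

A->DBC, B->BDC, C->CD, D->ACC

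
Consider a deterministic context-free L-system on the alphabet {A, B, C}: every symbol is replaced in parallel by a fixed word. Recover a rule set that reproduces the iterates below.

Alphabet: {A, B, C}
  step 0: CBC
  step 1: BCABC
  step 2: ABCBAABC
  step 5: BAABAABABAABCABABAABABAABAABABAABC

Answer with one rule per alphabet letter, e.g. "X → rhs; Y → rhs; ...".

  step 1 ⇒ step 2: BCABC ⇒ A·BC·BA·A·BC
    A ↦ BA
    B ↦ A
    C ↦ BC

A->BA, B->A, C->BC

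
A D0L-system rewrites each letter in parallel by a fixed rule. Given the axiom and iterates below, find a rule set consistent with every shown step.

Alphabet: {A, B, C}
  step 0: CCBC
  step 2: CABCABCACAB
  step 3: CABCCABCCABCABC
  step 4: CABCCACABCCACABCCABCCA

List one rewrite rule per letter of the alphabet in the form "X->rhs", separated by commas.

A->B, B->C, C->CA

  step 3 ⇒ step 4: CABCCABCCABCABC ⇒ CA·B·C·CA·CA·B·C·CA·CA·B·C·CA·B·C·CA
    A ↦ B
    B ↦ C
    C ↦ CA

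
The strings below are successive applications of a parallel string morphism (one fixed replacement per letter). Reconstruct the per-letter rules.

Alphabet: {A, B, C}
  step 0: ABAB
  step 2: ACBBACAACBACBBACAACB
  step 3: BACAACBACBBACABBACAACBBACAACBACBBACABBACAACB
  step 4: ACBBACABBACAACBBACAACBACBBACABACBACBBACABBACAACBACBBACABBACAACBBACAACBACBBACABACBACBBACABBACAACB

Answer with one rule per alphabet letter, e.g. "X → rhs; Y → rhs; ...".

A->B, B->ACB, C->ACA

  step 3 ⇒ step 4: BACAACBACBBACABBACAACBBACAACBACBBACABBACAACB ⇒ ACB·B·ACA·B·B·ACA·ACB·B·ACA·ACB·ACB·B·ACA·B·ACB·ACB·B·ACA·B·B·ACA·ACB·ACB·B·ACA·B·B·ACA·ACB·B·ACA·ACB·ACB·B·ACA·B·ACB·ACB·B·ACA·B·B·ACA·ACB
    A ↦ B
    B ↦ ACB
    C ↦ ACA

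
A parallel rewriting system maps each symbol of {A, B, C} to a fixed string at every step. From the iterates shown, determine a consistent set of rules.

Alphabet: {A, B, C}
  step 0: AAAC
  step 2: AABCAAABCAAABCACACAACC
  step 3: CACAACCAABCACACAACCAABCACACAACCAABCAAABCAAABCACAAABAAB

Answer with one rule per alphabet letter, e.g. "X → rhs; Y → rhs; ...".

  step 2 ⇒ step 3: AABCAAABCAAABCACACAACC ⇒ CA·CA·ACC·AAB·CA·CA·CA·ACC·AAB·CA·CA·CA·ACC·AAB·CA·AAB·CA·AAB·CA·CA·AAB·AAB
    A ↦ CA
    B ↦ ACC
    C ↦ AAB

A->CA, B->ACC, C->AAB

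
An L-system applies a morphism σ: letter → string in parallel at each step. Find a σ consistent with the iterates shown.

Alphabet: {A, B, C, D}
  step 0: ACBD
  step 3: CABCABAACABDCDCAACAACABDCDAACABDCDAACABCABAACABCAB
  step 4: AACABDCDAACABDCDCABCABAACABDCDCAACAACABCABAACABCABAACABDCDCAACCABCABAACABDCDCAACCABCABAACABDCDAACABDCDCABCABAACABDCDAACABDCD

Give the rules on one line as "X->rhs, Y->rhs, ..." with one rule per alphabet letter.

  step 3 ⇒ step 4: CABCABAACABDCDCAACAACABDCDAACABDCDAACABCABAACABCAB ⇒ AA·CAB·DCD·AA·CAB·DCD·CAB·CAB·AA·CAB·DCD·C·AA·C·AA·CAB·CAB·AA·CAB·CAB·AA·CAB·DCD·C·AA·C·CAB·CAB·AA·CAB·DCD·C·AA·C·CAB·CAB·AA·CAB·DCD·AA·CAB·DCD·CAB·CAB·AA·CAB·DCD·AA·CAB·DCD
    A ↦ CAB
    B ↦ DCD
    C ↦ AA
    D ↦ C

A->CAB, B->DCD, C->AA, D->C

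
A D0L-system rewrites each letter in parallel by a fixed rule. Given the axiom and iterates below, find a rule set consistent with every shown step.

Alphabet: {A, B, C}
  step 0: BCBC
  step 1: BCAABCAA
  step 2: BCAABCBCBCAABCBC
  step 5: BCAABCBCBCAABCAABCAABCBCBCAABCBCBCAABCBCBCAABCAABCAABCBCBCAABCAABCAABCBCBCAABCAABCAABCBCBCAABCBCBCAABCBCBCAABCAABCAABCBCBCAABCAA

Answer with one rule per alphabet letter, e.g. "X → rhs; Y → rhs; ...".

A->BC, B->BC, C->AA

  step 1 ⇒ step 2: BCAABCAA ⇒ BC·AA·BC·BC·BC·AA·BC·BC
    A ↦ BC
    B ↦ BC
    C ↦ AA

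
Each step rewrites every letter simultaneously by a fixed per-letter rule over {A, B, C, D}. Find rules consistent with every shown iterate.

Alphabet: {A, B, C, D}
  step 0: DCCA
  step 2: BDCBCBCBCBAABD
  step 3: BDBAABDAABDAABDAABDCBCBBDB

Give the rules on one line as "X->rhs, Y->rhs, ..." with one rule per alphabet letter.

A->CB, B->BD, C->AA, D->B

  step 2 ⇒ step 3: BDCBCBCBCBAABD ⇒ BD·B·AA·BD·AA·BD·AA·BD·AA·BD·CB·CB·BD·B
    A ↦ CB
    B ↦ BD
    C ↦ AA
    D ↦ B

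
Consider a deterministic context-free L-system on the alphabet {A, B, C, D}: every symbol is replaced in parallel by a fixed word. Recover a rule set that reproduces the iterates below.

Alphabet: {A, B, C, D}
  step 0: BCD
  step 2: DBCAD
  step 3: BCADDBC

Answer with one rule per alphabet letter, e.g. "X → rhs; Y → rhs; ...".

A->D, B->A, C->D, D->BC

  step 2 ⇒ step 3: DBCAD ⇒ BC·A·D·D·BC
    A ↦ D
    B ↦ A
    C ↦ D
    D ↦ BC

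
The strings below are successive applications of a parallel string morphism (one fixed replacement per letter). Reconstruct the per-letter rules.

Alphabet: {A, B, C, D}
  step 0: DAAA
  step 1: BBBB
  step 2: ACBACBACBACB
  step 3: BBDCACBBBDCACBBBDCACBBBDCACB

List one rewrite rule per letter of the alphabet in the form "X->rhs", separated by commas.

  step 2 ⇒ step 3: ACBACBACBACB ⇒ B·BDC·ACB·B·BDC·ACB·B·BDC·ACB·B·BDC·ACB
    A ↦ B
    B ↦ ACB
    C ↦ BDC
  step 0 ⇒ step 1: DAAA ⇒ B·B·B·B
    D ↦ B

A->B, B->ACB, C->BDC, D->B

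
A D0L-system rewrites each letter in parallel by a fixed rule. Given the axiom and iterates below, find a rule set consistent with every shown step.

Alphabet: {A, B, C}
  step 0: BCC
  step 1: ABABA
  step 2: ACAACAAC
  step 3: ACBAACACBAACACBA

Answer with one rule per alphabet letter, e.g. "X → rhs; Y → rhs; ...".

  step 2 ⇒ step 3: ACAACAAC ⇒ AC·BA·AC·AC·BA·AC·AC·BA
    A ↦ AC
    C ↦ BA
  step 0 ⇒ step 1: BCC ⇒ A·BA·BA
    B ↦ A

A->AC, B->A, C->BA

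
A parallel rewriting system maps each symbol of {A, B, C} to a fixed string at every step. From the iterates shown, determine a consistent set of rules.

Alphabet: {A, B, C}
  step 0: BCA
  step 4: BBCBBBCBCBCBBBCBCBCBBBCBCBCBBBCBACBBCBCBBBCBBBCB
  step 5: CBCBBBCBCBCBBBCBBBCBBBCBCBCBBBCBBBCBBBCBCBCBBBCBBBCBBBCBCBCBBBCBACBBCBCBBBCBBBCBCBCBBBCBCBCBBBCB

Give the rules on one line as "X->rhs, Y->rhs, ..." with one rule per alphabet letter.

A->AC, B->CB, C->BB

  step 4 ⇒ step 5: BBCBBBCBCBCBBBCBCBCBBBCBCBCBBBCBACBBCBCBBBCBBBCB ⇒ CB·CB·BB·CB·CB·CB·BB·CB·BB·CB·BB·CB·CB·CB·BB·CB·BB·CB·BB·CB·CB·CB·BB·CB·BB·CB·BB·CB·CB·CB·BB·CB·AC·BB·CB·CB·BB·CB·BB·CB·CB·CB·BB·CB·CB·CB·BB·CB
    A ↦ AC
    B ↦ CB
    C ↦ BB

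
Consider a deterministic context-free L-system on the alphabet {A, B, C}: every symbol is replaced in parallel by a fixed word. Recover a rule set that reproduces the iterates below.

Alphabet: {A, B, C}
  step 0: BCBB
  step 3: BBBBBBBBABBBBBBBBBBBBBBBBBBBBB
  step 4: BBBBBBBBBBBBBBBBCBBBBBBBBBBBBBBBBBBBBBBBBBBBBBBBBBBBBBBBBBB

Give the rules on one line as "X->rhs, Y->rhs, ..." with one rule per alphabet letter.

  step 3 ⇒ step 4: BBBBBBBBABBBBBBBBBBBBBBBBBBBBB ⇒ BB·BB·BB·BB·BB·BB·BB·BB·C·BB·BB·BB·BB·BB·BB·BB·BB·BB·BB·BB·BB·BB·BB·BB·BB·BB·BB·BB·BB·BB
    A ↦ C
    B ↦ BB
    C ↦ AB  (constrained at step 0)

A->C, B->BB, C->AB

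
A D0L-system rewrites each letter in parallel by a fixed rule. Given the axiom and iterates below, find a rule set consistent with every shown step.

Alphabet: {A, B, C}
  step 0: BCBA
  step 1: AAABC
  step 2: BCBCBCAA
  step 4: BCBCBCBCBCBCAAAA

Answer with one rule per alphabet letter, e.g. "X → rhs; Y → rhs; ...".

A->BC, B->A, C->A

  step 1 ⇒ step 2: AAABC ⇒ BC·BC·BC·A·A
    A ↦ BC
    B ↦ A
    C ↦ A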